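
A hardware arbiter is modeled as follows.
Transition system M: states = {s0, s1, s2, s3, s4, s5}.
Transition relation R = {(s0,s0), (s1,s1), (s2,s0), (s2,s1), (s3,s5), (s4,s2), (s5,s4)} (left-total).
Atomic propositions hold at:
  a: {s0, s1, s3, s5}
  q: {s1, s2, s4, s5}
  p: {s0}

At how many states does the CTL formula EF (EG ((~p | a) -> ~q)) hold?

5

Sat(~p) = {s1, s2, s3, s4, s5}
Sat(~p | a) = {s0, s1, s2, s3, s4, s5}
Sat(~q) = {s0, s3}
Sat((~p | a) -> ~q) = {s0, s3}
EG ((~p | a) -> ~q): greatest fixpoint, start Z0 = {s0, s3}, keep only states in Sat with some successor in Z. Z1 = {s0}; fixed.
Sat(EG ((~p | a) -> ~q)) = {s0}
EF (EG ((~p | a) -> ~q)): least fixpoint, start Z0 = {s0}, add states with some successor in Z. Z1 = {s0, s2}; Z2 = {s0, s2, s4}; Z3 = {s0, s2, s4, s5}; Z4 = {s0, s2, s3, s4, s5}; fixed.
Sat(EF (EG ((~p | a) -> ~q))) = {s0, s2, s3, s4, s5}
|Sat(EF (EG ((~p | a) -> ~q)))| = |{s0, s2, s3, s4, s5}| = 5.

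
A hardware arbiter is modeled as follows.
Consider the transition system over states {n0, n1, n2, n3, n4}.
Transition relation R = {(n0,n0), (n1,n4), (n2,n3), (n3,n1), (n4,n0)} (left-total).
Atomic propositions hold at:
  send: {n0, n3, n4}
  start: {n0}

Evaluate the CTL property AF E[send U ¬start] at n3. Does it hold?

Yes

Sat(¬start) = {n1, n2, n3, n4}
E[send U ¬start]: least fixpoint, start Z0 = Sat(¬start) = {n1, n2, n3, n4}, add states in Sat(send) with some successor in Z. Already a fixed point.
Sat(E[send U ¬start]) = {n1, n2, n3, n4}
AF E[send U ¬start]: least fixpoint, start Z0 = {n1, n2, n3, n4}, add states with every successor in Z. Already a fixed point.
Sat(AF E[send U ¬start]) = {n1, n2, n3, n4}
n3 ∈ Sat(AF E[send U ¬start]) = {n1, n2, n3, n4}, so the formula holds at n3.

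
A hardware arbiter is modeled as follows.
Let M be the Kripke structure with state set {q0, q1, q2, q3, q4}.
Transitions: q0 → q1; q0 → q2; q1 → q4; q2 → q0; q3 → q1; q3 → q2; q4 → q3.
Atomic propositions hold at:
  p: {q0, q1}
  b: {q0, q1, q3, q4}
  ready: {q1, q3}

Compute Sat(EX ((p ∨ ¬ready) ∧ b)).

{q0, q1, q2, q3}

Sat(¬ready) = {q0, q2, q4}
Sat(p ∨ ¬ready) = {q0, q1, q2, q4}
Sat((p ∨ ¬ready) ∧ b) = {q0, q1, q4}
Sat(EX ((p ∨ ¬ready) ∧ b)) = {s : some successor in {q0, q1, q4}} = {q0, q1, q2, q3}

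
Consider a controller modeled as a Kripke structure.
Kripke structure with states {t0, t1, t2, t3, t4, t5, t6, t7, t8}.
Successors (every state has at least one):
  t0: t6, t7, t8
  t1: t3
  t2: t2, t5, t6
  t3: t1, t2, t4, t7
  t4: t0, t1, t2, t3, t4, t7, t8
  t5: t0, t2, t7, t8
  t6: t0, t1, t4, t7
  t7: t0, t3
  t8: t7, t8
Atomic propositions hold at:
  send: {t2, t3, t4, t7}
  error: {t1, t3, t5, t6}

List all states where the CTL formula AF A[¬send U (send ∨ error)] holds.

Sat(¬send) = {t0, t1, t5, t6, t8}
Sat(send ∨ error) = {t1, t2, t3, t4, t5, t6, t7}
A[¬send U (send ∨ error)]: least fixpoint, start Z0 = Sat((send ∨ error)) = {t1, t2, t3, t4, t5, t6, t7}, add states in Sat(¬send) with every successor in Z. Already a fixed point.
Sat(A[¬send U (send ∨ error)]) = {t1, t2, t3, t4, t5, t6, t7}
AF A[¬send U (send ∨ error)]: least fixpoint, start Z0 = {t1, t2, t3, t4, t5, t6, t7}, add states with every successor in Z. Already a fixed point.
Sat(AF A[¬send U (send ∨ error)]) = {t1, t2, t3, t4, t5, t6, t7}

{t1, t2, t3, t4, t5, t6, t7}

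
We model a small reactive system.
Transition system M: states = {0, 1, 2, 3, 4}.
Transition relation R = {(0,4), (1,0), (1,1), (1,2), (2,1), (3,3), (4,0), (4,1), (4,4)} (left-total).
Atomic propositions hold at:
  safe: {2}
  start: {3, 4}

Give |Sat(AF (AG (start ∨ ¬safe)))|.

Sat(¬safe) = {0, 1, 3, 4}
Sat(start ∨ ¬safe) = {0, 1, 3, 4}
AG (start ∨ ¬safe): greatest fixpoint, start Z0 = {0, 1, 3, 4}, keep only states in Sat with every successor in Z. Z1 = {0, 3, 4}; Z2 = {0, 3}; Z3 = {3}; fixed.
Sat(AG (start ∨ ¬safe)) = {3}
AF (AG (start ∨ ¬safe)): least fixpoint, start Z0 = {3}, add states with every successor in Z. Already a fixed point.
Sat(AF (AG (start ∨ ¬safe))) = {3}
|Sat(AF (AG (start ∨ ¬safe)))| = |{3}| = 1.

1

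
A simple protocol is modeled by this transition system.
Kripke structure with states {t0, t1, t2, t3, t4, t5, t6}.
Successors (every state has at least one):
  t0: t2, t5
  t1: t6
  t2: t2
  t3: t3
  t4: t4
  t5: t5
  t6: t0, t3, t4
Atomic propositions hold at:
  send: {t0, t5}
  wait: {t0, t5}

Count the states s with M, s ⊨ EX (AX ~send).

Sat(~send) = {t1, t2, t3, t4, t6}
Sat(AX ~send) = {s : every successor in {t1, t2, t3, t4, t6}} = {t1, t2, t3, t4}
Sat(EX (AX ~send)) = {s : some successor in {t1, t2, t3, t4}} = {t0, t2, t3, t4, t6}
|Sat(EX (AX ~send))| = |{t0, t2, t3, t4, t6}| = 5.

5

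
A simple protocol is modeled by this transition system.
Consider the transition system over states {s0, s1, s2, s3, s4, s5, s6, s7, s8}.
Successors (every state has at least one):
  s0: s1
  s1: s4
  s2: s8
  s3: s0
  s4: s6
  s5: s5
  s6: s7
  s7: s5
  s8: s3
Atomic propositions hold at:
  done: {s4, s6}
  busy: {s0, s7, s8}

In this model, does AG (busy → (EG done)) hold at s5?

Yes

EG done: greatest fixpoint, start Z0 = {s4, s6}, keep only states in Sat with some successor in Z. Z1 = {s4}; Z2 = ∅; fixed.
Sat(EG done) = ∅
Sat(busy → (EG done)) = {s1, s2, s3, s4, s5, s6}
AG (busy → (EG done)): greatest fixpoint, start Z0 = {s1, s2, s3, s4, s5, s6}, keep only states in Sat with every successor in Z. Z1 = {s1, s4, s5}; Z2 = {s1, s5}; Z3 = {s5}; fixed.
Sat(AG (busy → (EG done))) = {s5}
s5 ∈ Sat(AG (busy → (EG done))) = {s5}, so the formula holds at s5.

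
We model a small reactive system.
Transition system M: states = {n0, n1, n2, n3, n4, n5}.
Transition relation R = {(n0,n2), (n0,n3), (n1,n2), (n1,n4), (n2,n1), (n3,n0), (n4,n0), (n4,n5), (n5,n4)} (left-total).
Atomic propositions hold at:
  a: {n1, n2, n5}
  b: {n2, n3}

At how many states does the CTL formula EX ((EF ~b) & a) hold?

Sat(~b) = {n0, n1, n4, n5}
EF ~b: least fixpoint, start Z0 = {n0, n1, n4, n5}, add states with some successor in Z. Z1 = {n0, n1, n2, n3, n4, n5}; fixed.
Sat(EF ~b) = {n0, n1, n2, n3, n4, n5}
Sat((EF ~b) & a) = {n1, n2, n5}
Sat(EX ((EF ~b) & a)) = {s : some successor in {n1, n2, n5}} = {n0, n1, n2, n4}
|Sat(EX ((EF ~b) & a))| = |{n0, n1, n2, n4}| = 4.

4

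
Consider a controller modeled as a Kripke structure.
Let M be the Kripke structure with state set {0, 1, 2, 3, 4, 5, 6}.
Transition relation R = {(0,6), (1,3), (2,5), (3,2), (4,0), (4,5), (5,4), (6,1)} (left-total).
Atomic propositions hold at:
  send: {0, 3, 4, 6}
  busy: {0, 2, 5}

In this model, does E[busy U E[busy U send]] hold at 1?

E[busy U send]: least fixpoint, start Z0 = Sat(send) = {0, 3, 4, 6}, add states in Sat(busy) with some successor in Z. Z1 = {0, 3, 4, 5, 6}; Z2 = {0, 2, 3, 4, 5, 6}; fixed.
Sat(E[busy U send]) = {0, 2, 3, 4, 5, 6}
E[busy U E[busy U send]]: least fixpoint, start Z0 = Sat(E[busy U send]) = {0, 2, 3, 4, 5, 6}, add states in Sat(busy) with some successor in Z. Already a fixed point.
Sat(E[busy U E[busy U send]]) = {0, 2, 3, 4, 5, 6}
1 ∉ Sat(E[busy U E[busy U send]]) = {0, 2, 3, 4, 5, 6}, so the formula does not hold at 1.

No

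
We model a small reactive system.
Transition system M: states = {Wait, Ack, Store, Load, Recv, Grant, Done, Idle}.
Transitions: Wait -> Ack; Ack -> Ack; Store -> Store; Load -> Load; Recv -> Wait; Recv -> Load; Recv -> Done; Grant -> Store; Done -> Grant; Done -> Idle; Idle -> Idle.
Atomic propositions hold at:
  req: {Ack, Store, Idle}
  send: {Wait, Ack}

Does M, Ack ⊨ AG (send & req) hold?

Yes

Sat(send & req) = {Ack}
AG (send & req): greatest fixpoint, start Z0 = {Ack}, keep only states in Sat with every successor in Z. Already a fixed point.
Sat(AG (send & req)) = {Ack}
Ack ∈ Sat(AG (send & req)) = {Ack}, so the formula holds at Ack.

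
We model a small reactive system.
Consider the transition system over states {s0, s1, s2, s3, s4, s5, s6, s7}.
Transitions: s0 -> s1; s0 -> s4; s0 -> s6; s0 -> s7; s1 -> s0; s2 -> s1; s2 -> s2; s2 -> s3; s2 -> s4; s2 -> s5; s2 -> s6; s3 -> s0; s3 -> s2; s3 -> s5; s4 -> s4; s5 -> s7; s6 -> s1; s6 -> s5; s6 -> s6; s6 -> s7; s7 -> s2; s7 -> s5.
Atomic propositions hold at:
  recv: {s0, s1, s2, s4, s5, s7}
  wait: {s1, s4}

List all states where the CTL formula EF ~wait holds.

{s0, s1, s2, s3, s5, s6, s7}

Sat(~wait) = {s0, s2, s3, s5, s6, s7}
EF ~wait: least fixpoint, start Z0 = {s0, s2, s3, s5, s6, s7}, add states with some successor in Z. Z1 = {s0, s1, s2, s3, s5, s6, s7}; fixed.
Sat(EF ~wait) = {s0, s1, s2, s3, s5, s6, s7}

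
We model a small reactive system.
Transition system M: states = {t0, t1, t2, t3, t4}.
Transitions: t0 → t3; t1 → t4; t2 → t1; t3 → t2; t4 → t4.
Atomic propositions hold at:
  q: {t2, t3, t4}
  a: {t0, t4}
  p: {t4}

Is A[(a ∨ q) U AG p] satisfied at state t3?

No

Sat(a ∨ q) = {t0, t2, t3, t4}
AG p: greatest fixpoint, start Z0 = {t4}, keep only states in Sat with every successor in Z. Already a fixed point.
Sat(AG p) = {t4}
A[(a ∨ q) U AG p]: least fixpoint, start Z0 = Sat(AG p) = {t4}, add states in Sat(a ∨ q) with every successor in Z. Already a fixed point.
Sat(A[(a ∨ q) U AG p]) = {t4}
t3 ∉ Sat(A[(a ∨ q) U AG p]) = {t4}, so the formula does not hold at t3.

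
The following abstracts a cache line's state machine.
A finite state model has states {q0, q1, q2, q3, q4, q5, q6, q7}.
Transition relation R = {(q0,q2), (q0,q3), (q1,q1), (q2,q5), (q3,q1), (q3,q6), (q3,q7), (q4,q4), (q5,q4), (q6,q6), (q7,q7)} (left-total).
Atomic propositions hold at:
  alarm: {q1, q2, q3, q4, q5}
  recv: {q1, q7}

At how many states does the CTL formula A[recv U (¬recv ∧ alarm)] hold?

4

Sat(¬recv) = {q0, q2, q3, q4, q5, q6}
Sat(¬recv ∧ alarm) = {q2, q3, q4, q5}
A[recv U (¬recv ∧ alarm)]: least fixpoint, start Z0 = Sat((¬recv ∧ alarm)) = {q2, q3, q4, q5}, add states in Sat(recv) with every successor in Z. Already a fixed point.
Sat(A[recv U (¬recv ∧ alarm)]) = {q2, q3, q4, q5}
|Sat(A[recv U (¬recv ∧ alarm)])| = |{q2, q3, q4, q5}| = 4.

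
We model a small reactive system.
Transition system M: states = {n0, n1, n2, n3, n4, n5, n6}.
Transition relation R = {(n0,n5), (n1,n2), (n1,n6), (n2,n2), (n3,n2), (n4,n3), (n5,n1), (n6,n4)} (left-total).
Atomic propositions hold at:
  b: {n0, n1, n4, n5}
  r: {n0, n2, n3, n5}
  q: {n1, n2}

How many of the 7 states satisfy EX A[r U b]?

3

A[r U b]: least fixpoint, start Z0 = Sat(b) = {n0, n1, n4, n5}, add states in Sat(r) with every successor in Z. Already a fixed point.
Sat(A[r U b]) = {n0, n1, n4, n5}
Sat(EX A[r U b]) = {s : some successor in {n0, n1, n4, n5}} = {n0, n5, n6}
|Sat(EX A[r U b])| = |{n0, n5, n6}| = 3.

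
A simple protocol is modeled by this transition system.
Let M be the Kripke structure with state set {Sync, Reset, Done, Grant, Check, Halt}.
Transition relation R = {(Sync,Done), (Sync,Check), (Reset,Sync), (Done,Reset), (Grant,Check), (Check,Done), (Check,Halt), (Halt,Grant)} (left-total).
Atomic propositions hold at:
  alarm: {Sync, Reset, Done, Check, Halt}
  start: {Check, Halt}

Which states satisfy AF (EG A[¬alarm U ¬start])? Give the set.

Sat(¬alarm) = {Grant}
Sat(¬start) = {Sync, Reset, Done, Grant}
A[¬alarm U ¬start]: least fixpoint, start Z0 = Sat(¬start) = {Sync, Reset, Done, Grant}, add states in Sat(¬alarm) with every successor in Z. Already a fixed point.
Sat(A[¬alarm U ¬start]) = {Sync, Reset, Done, Grant}
EG A[¬alarm U ¬start]: greatest fixpoint, start Z0 = {Sync, Reset, Done, Grant}, keep only states in Sat with some successor in Z. Z1 = {Sync, Reset, Done}; fixed.
Sat(EG A[¬alarm U ¬start]) = {Sync, Reset, Done}
AF (EG A[¬alarm U ¬start]): least fixpoint, start Z0 = {Sync, Reset, Done}, add states with every successor in Z. Already a fixed point.
Sat(AF (EG A[¬alarm U ¬start])) = {Sync, Reset, Done}

{Sync, Reset, Done}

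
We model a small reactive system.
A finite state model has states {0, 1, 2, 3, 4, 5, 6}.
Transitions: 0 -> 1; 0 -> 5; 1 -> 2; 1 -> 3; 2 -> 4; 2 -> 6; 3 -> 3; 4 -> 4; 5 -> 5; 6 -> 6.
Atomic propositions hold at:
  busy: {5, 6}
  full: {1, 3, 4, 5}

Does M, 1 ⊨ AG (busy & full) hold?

No

Sat(busy & full) = {5}
AG (busy & full): greatest fixpoint, start Z0 = {5}, keep only states in Sat with every successor in Z. Already a fixed point.
Sat(AG (busy & full)) = {5}
1 ∉ Sat(AG (busy & full)) = {5}, so the formula does not hold at 1.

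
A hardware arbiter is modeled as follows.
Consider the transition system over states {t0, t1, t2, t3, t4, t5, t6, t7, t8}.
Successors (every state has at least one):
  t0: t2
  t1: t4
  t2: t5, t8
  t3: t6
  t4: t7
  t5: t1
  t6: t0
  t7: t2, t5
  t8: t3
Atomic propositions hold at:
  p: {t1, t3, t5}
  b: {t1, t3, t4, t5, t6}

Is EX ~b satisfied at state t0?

Sat(~b) = {t0, t2, t7, t8}
Sat(EX ~b) = {s : some successor in {t0, t2, t7, t8}} = {t0, t2, t4, t6, t7}
t0 ∈ Sat(EX ~b) = {t0, t2, t4, t6, t7}, so the formula holds at t0.

Yes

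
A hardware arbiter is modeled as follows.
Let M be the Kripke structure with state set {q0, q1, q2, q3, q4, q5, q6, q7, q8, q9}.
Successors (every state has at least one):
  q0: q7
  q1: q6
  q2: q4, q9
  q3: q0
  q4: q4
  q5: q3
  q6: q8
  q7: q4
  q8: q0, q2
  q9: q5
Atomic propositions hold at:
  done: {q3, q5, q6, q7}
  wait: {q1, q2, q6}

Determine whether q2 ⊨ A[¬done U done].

Sat(¬done) = {q0, q1, q2, q4, q8, q9}
A[¬done U done]: least fixpoint, start Z0 = Sat(done) = {q3, q5, q6, q7}, add states in Sat(¬done) with every successor in Z. Z1 = {q0, q1, q3, q5, q6, q7, q9}; fixed.
Sat(A[¬done U done]) = {q0, q1, q3, q5, q6, q7, q9}
q2 ∉ Sat(A[¬done U done]) = {q0, q1, q3, q5, q6, q7, q9}, so the formula does not hold at q2.

No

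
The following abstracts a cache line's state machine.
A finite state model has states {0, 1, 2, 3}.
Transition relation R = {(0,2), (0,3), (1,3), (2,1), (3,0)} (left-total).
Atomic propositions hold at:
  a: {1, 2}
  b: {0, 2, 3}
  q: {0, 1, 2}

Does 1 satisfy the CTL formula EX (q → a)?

Sat(q → a) = {1, 2, 3}
Sat(EX (q → a)) = {s : some successor in {1, 2, 3}} = {0, 1, 2}
1 ∈ Sat(EX (q → a)) = {0, 1, 2}, so the formula holds at 1.

Yes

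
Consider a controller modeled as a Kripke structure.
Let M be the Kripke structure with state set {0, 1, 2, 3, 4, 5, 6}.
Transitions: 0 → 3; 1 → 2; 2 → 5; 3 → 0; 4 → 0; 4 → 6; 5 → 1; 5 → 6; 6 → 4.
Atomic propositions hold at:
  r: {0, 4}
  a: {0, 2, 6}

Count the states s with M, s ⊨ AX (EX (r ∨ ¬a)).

6

Sat(¬a) = {1, 3, 4, 5}
Sat(r ∨ ¬a) = {0, 1, 3, 4, 5}
Sat(EX (r ∨ ¬a)) = {s : some successor in {0, 1, 3, 4, 5}} = {0, 2, 3, 4, 5, 6}
Sat(AX (EX (r ∨ ¬a))) = {s : every successor in {0, 2, 3, 4, 5, 6}} = {0, 1, 2, 3, 4, 6}
|Sat(AX (EX (r ∨ ¬a)))| = |{0, 1, 2, 3, 4, 6}| = 6.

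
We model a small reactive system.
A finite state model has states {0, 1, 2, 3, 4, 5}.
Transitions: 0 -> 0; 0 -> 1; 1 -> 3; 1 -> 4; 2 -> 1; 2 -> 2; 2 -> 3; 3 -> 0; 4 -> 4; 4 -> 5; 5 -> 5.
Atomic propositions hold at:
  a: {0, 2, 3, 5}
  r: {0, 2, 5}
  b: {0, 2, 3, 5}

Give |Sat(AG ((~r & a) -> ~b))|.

Sat(~r) = {1, 3, 4}
Sat(~r & a) = {3}
Sat(~b) = {1, 4}
Sat((~r & a) -> ~b) = {0, 1, 2, 4, 5}
AG ((~r & a) -> ~b): greatest fixpoint, start Z0 = {0, 1, 2, 4, 5}, keep only states in Sat with every successor in Z. Z1 = {0, 4, 5}; Z2 = {4, 5}; fixed.
Sat(AG ((~r & a) -> ~b)) = {4, 5}
|Sat(AG ((~r & a) -> ~b))| = |{4, 5}| = 2.

2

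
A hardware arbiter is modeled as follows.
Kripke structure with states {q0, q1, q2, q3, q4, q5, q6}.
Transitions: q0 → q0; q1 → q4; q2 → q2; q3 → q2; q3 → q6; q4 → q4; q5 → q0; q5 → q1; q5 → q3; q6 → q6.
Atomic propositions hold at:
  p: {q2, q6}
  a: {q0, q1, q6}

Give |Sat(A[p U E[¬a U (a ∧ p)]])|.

3

Sat(¬a) = {q2, q3, q4, q5}
Sat(a ∧ p) = {q6}
E[¬a U (a ∧ p)]: least fixpoint, start Z0 = Sat((a ∧ p)) = {q6}, add states in Sat(¬a) with some successor in Z. Z1 = {q3, q6}; Z2 = {q3, q5, q6}; fixed.
Sat(E[¬a U (a ∧ p)]) = {q3, q5, q6}
A[p U E[¬a U (a ∧ p)]]: least fixpoint, start Z0 = Sat(E[¬a U (a ∧ p)]) = {q3, q5, q6}, add states in Sat(p) with every successor in Z. Already a fixed point.
Sat(A[p U E[¬a U (a ∧ p)]]) = {q3, q5, q6}
|Sat(A[p U E[¬a U (a ∧ p)]])| = |{q3, q5, q6}| = 3.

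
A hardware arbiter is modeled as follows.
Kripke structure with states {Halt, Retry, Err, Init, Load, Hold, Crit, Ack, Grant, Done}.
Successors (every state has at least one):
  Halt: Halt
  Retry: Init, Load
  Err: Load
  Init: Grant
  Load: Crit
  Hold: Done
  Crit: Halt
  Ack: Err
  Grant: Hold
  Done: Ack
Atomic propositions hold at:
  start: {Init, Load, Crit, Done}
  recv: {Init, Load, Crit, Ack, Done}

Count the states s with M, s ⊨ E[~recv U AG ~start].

Sat(~recv) = {Halt, Retry, Err, Hold, Grant}
Sat(~start) = {Halt, Retry, Err, Hold, Ack, Grant}
AG ~start: greatest fixpoint, start Z0 = {Halt, Retry, Err, Hold, Ack, Grant}, keep only states in Sat with every successor in Z. Z1 = {Halt, Ack, Grant}; Z2 = {Halt}; fixed.
Sat(AG ~start) = {Halt}
E[~recv U AG ~start]: least fixpoint, start Z0 = Sat(AG ~start) = {Halt}, add states in Sat(~recv) with some successor in Z. Already a fixed point.
Sat(E[~recv U AG ~start]) = {Halt}
|Sat(E[~recv U AG ~start])| = |{Halt}| = 1.

1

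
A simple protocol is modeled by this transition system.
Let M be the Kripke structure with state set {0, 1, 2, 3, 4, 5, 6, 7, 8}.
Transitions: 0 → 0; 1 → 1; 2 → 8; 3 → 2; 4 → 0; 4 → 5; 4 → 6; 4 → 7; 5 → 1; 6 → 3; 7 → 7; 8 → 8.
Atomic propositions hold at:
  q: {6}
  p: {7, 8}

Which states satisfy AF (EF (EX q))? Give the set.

Sat(EX q) = {s : some successor in {6}} = {4}
EF (EX q): least fixpoint, start Z0 = {4}, add states with some successor in Z. Already a fixed point.
Sat(EF (EX q)) = {4}
AF (EF (EX q)): least fixpoint, start Z0 = {4}, add states with every successor in Z. Already a fixed point.
Sat(AF (EF (EX q))) = {4}

{4}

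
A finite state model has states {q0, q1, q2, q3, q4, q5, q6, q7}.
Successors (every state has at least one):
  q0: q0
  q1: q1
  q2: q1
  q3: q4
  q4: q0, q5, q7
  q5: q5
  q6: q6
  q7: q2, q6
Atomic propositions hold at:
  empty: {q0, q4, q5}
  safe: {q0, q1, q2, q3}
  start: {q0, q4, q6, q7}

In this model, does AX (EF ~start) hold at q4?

No

Sat(~start) = {q1, q2, q3, q5}
EF ~start: least fixpoint, start Z0 = {q1, q2, q3, q5}, add states with some successor in Z. Z1 = {q1, q2, q3, q4, q5, q7}; fixed.
Sat(EF ~start) = {q1, q2, q3, q4, q5, q7}
Sat(AX (EF ~start)) = {s : every successor in {q1, q2, q3, q4, q5, q7}} = {q1, q2, q3, q5}
q4 ∉ Sat(AX (EF ~start)) = {q1, q2, q3, q5}, so the formula does not hold at q4.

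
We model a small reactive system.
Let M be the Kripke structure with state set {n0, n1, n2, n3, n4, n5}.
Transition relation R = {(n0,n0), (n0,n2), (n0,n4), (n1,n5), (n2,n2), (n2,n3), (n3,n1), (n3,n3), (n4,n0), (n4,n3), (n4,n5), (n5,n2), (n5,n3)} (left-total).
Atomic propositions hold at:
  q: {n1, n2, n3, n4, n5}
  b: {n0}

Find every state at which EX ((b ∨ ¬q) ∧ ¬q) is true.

Sat(¬q) = {n0}
Sat(b ∨ ¬q) = {n0}
Sat((b ∨ ¬q) ∧ ¬q) = {n0}
Sat(EX ((b ∨ ¬q) ∧ ¬q)) = {s : some successor in {n0}} = {n0, n4}

{n0, n4}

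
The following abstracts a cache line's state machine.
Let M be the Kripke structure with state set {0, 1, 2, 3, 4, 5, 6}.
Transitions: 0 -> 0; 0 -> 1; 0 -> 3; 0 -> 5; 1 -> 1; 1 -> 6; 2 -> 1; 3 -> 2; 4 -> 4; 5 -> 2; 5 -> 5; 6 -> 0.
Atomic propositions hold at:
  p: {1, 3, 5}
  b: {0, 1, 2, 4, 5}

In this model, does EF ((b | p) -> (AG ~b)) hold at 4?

No

Sat(b | p) = {0, 1, 2, 3, 4, 5}
Sat(~b) = {3, 6}
AG ~b: greatest fixpoint, start Z0 = {3, 6}, keep only states in Sat with every successor in Z. Z1 = ∅; fixed.
Sat(AG ~b) = ∅
Sat((b | p) -> (AG ~b)) = {6}
EF ((b | p) -> (AG ~b)): least fixpoint, start Z0 = {6}, add states with some successor in Z. Z1 = {1, 6}; Z2 = {0, 1, 2, 6}; Z3 = {0, 1, 2, 3, 5, 6}; fixed.
Sat(EF ((b | p) -> (AG ~b))) = {0, 1, 2, 3, 5, 6}
4 ∉ Sat(EF ((b | p) -> (AG ~b))) = {0, 1, 2, 3, 5, 6}, so the formula does not hold at 4.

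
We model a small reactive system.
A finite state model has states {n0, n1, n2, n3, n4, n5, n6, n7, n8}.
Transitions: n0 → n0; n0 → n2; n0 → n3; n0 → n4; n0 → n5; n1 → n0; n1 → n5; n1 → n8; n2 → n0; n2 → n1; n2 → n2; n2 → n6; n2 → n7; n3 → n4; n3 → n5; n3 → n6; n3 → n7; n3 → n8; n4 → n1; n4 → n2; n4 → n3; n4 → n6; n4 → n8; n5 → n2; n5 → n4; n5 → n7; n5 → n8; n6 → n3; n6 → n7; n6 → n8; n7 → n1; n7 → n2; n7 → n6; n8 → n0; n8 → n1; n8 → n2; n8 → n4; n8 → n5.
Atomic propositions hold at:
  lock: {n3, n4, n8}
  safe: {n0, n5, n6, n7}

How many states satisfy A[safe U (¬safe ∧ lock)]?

Sat(¬safe) = {n1, n2, n3, n4, n8}
Sat(¬safe ∧ lock) = {n3, n4, n8}
A[safe U (¬safe ∧ lock)]: least fixpoint, start Z0 = Sat((¬safe ∧ lock)) = {n3, n4, n8}, add states in Sat(safe) with every successor in Z. Already a fixed point.
Sat(A[safe U (¬safe ∧ lock)]) = {n3, n4, n8}
|Sat(A[safe U (¬safe ∧ lock)])| = |{n3, n4, n8}| = 3.

3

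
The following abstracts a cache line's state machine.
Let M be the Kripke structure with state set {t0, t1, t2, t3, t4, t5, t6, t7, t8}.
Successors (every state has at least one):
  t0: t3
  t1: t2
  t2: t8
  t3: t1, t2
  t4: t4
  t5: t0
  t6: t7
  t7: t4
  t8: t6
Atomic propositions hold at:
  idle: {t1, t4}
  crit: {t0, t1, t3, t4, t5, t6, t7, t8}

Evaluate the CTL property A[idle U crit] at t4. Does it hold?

Yes

A[idle U crit]: least fixpoint, start Z0 = Sat(crit) = {t0, t1, t3, t4, t5, t6, t7, t8}, add states in Sat(idle) with every successor in Z. Already a fixed point.
Sat(A[idle U crit]) = {t0, t1, t3, t4, t5, t6, t7, t8}
t4 ∈ Sat(A[idle U crit]) = {t0, t1, t3, t4, t5, t6, t7, t8}, so the formula holds at t4.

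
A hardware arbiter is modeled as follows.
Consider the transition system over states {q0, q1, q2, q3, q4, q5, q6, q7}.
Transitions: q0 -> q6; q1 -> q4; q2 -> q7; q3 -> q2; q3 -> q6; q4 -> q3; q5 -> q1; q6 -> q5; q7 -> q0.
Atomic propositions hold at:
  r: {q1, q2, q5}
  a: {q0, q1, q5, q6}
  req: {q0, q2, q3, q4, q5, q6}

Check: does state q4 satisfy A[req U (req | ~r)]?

Sat(~r) = {q0, q3, q4, q6, q7}
Sat(req | ~r) = {q0, q2, q3, q4, q5, q6, q7}
A[req U (req | ~r)]: least fixpoint, start Z0 = Sat((req | ~r)) = {q0, q2, q3, q4, q5, q6, q7}, add states in Sat(req) with every successor in Z. Already a fixed point.
Sat(A[req U (req | ~r)]) = {q0, q2, q3, q4, q5, q6, q7}
q4 ∈ Sat(A[req U (req | ~r)]) = {q0, q2, q3, q4, q5, q6, q7}, so the formula holds at q4.

Yes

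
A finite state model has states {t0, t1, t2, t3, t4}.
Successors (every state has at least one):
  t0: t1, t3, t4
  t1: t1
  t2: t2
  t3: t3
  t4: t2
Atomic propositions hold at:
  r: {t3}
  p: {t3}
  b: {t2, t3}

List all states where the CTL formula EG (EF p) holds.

EF p: least fixpoint, start Z0 = {t3}, add states with some successor in Z. Z1 = {t0, t3}; fixed.
Sat(EF p) = {t0, t3}
EG (EF p): greatest fixpoint, start Z0 = {t0, t3}, keep only states in Sat with some successor in Z. Already a fixed point.
Sat(EG (EF p)) = {t0, t3}

{t0, t3}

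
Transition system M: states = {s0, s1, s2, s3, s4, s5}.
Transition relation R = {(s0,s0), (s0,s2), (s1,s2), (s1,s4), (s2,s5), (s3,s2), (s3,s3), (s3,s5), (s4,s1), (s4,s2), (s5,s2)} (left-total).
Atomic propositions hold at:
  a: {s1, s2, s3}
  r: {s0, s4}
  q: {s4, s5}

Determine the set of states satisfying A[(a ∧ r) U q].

{s4, s5}

Sat(a ∧ r) = ∅
A[(a ∧ r) U q]: least fixpoint, start Z0 = Sat(q) = {s4, s5}, add states in Sat(a ∧ r) with every successor in Z. Already a fixed point.
Sat(A[(a ∧ r) U q]) = {s4, s5}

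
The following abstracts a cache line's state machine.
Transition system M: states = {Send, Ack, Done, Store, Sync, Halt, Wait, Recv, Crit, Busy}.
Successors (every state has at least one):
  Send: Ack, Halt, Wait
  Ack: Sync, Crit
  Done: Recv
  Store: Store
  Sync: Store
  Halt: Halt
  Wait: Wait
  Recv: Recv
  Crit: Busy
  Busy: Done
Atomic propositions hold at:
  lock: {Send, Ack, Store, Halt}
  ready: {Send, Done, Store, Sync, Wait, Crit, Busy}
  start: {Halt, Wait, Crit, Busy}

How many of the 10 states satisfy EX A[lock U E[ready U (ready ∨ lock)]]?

Sat(ready ∨ lock) = {Send, Ack, Done, Store, Sync, Halt, Wait, Crit, Busy}
E[ready U (ready ∨ lock)]: least fixpoint, start Z0 = Sat((ready ∨ lock)) = {Send, Ack, Done, Store, Sync, Halt, Wait, Crit, Busy}, add states in Sat(ready) with some successor in Z. Already a fixed point.
Sat(E[ready U (ready ∨ lock)]) = {Send, Ack, Done, Store, Sync, Halt, Wait, Crit, Busy}
A[lock U E[ready U (ready ∨ lock)]]: least fixpoint, start Z0 = Sat(E[ready U (ready ∨ lock)]) = {Send, Ack, Done, Store, Sync, Halt, Wait, Crit, Busy}, add states in Sat(lock) with every successor in Z. Already a fixed point.
Sat(A[lock U E[ready U (ready ∨ lock)]]) = {Send, Ack, Done, Store, Sync, Halt, Wait, Crit, Busy}
Sat(EX A[lock U E[ready U (ready ∨ lock)]]) = {s : some successor in {Send, Ack, Done, Store, Sync, Halt, Wait, Crit, Busy}} = {Send, Ack, Store, Sync, Halt, Wait, Crit, Busy}
|Sat(EX A[lock U E[ready U (ready ∨ lock)]])| = |{Send, Ack, Store, Sync, Halt, Wait, Crit, Busy}| = 8.

8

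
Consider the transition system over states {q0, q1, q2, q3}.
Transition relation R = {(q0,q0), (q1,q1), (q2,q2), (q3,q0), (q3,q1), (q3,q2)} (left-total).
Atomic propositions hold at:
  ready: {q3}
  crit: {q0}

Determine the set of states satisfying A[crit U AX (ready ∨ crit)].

Sat(ready ∨ crit) = {q0, q3}
Sat(AX (ready ∨ crit)) = {s : every successor in {q0, q3}} = {q0}
A[crit U AX (ready ∨ crit)]: least fixpoint, start Z0 = Sat(AX (ready ∨ crit)) = {q0}, add states in Sat(crit) with every successor in Z. Already a fixed point.
Sat(A[crit U AX (ready ∨ crit)]) = {q0}

{q0}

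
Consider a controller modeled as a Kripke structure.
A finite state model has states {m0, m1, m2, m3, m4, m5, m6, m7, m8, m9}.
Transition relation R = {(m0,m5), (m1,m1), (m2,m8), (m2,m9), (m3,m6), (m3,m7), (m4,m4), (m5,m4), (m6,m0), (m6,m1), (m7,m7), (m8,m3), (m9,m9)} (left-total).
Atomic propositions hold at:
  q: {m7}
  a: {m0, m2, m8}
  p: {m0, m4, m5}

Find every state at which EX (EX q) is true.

{m3, m7, m8}

Sat(EX q) = {s : some successor in {m7}} = {m3, m7}
Sat(EX (EX q)) = {s : some successor in {m3, m7}} = {m3, m7, m8}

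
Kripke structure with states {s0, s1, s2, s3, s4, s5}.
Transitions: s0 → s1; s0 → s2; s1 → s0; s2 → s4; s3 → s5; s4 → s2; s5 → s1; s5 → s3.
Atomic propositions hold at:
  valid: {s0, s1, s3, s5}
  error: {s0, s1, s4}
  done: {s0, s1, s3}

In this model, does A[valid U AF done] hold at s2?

No

AF done: least fixpoint, start Z0 = {s0, s1, s3}, add states with every successor in Z. Z1 = {s0, s1, s3, s5}; fixed.
Sat(AF done) = {s0, s1, s3, s5}
A[valid U AF done]: least fixpoint, start Z0 = Sat(AF done) = {s0, s1, s3, s5}, add states in Sat(valid) with every successor in Z. Already a fixed point.
Sat(A[valid U AF done]) = {s0, s1, s3, s5}
s2 ∉ Sat(A[valid U AF done]) = {s0, s1, s3, s5}, so the formula does not hold at s2.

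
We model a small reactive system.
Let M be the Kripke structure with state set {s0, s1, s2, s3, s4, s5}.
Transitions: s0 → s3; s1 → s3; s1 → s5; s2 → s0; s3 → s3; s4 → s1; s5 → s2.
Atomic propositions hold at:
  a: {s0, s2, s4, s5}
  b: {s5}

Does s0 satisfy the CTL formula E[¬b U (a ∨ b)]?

Yes

Sat(¬b) = {s0, s1, s2, s3, s4}
Sat(a ∨ b) = {s0, s2, s4, s5}
E[¬b U (a ∨ b)]: least fixpoint, start Z0 = Sat((a ∨ b)) = {s0, s2, s4, s5}, add states in Sat(¬b) with some successor in Z. Z1 = {s0, s1, s2, s4, s5}; fixed.
Sat(E[¬b U (a ∨ b)]) = {s0, s1, s2, s4, s5}
s0 ∈ Sat(E[¬b U (a ∨ b)]) = {s0, s1, s2, s4, s5}, so the formula holds at s0.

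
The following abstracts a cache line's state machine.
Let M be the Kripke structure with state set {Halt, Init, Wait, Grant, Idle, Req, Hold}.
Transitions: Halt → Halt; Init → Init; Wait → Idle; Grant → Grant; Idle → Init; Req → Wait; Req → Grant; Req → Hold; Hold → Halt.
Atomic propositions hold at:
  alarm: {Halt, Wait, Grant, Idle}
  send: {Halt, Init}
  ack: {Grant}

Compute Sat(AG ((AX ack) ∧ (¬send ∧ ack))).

Sat(AX ack) = {s : every successor in {Grant}} = {Grant}
Sat(¬send) = {Wait, Grant, Idle, Req, Hold}
Sat(¬send ∧ ack) = {Grant}
Sat((AX ack) ∧ (¬send ∧ ack)) = {Grant}
AG ((AX ack) ∧ (¬send ∧ ack)): greatest fixpoint, start Z0 = {Grant}, keep only states in Sat with every successor in Z. Already a fixed point.
Sat(AG ((AX ack) ∧ (¬send ∧ ack))) = {Grant}

{Grant}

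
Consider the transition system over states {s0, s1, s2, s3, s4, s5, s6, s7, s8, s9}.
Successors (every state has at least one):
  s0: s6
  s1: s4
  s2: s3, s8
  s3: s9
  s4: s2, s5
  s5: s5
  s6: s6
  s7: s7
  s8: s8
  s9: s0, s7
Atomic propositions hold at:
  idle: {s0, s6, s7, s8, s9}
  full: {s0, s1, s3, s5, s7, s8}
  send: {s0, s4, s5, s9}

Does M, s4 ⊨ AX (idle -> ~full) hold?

Sat(~full) = {s2, s4, s6, s9}
Sat(idle -> ~full) = {s1, s2, s3, s4, s5, s6, s9}
Sat(AX (idle -> ~full)) = {s : every successor in {s1, s2, s3, s4, s5, s6, s9}} = {s0, s1, s3, s4, s5, s6}
s4 ∈ Sat(AX (idle -> ~full)) = {s0, s1, s3, s4, s5, s6}, so the formula holds at s4.

Yes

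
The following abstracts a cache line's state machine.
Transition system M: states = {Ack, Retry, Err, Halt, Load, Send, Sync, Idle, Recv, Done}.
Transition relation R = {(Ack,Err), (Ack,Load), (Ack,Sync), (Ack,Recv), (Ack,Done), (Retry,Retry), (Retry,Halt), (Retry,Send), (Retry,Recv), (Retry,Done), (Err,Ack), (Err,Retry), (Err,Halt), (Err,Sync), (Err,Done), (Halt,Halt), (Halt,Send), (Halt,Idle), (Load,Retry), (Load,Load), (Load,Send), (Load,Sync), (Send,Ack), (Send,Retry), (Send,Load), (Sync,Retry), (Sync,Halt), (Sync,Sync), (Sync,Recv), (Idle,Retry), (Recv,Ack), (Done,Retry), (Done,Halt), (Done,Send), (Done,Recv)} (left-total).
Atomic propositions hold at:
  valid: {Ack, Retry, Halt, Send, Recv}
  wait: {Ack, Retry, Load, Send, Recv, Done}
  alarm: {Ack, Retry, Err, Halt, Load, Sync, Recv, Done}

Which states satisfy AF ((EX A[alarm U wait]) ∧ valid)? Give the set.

A[alarm U wait]: least fixpoint, start Z0 = Sat(wait) = {Ack, Retry, Load, Send, Recv, Done}, add states in Sat(alarm) with every successor in Z. Already a fixed point.
Sat(A[alarm U wait]) = {Ack, Retry, Load, Send, Recv, Done}
Sat(EX A[alarm U wait]) = {s : some successor in {Ack, Retry, Load, Send, Recv, Done}} = {Ack, Retry, Err, Halt, Load, Send, Sync, Idle, Recv, Done}
Sat((EX A[alarm U wait]) ∧ valid) = {Ack, Retry, Halt, Send, Recv}
AF ((EX A[alarm U wait]) ∧ valid): least fixpoint, start Z0 = {Ack, Retry, Halt, Send, Recv}, add states with every successor in Z. Z1 = {Ack, Retry, Halt, Send, Idle, Recv, Done}; fixed.
Sat(AF ((EX A[alarm U wait]) ∧ valid)) = {Ack, Retry, Halt, Send, Idle, Recv, Done}

{Ack, Retry, Halt, Send, Idle, Recv, Done}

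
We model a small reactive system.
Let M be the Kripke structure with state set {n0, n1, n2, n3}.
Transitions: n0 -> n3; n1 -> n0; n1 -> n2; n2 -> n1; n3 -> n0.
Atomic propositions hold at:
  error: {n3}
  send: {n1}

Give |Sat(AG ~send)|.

2

Sat(~send) = {n0, n2, n3}
AG ~send: greatest fixpoint, start Z0 = {n0, n2, n3}, keep only states in Sat with every successor in Z. Z1 = {n0, n3}; fixed.
Sat(AG ~send) = {n0, n3}
|Sat(AG ~send)| = |{n0, n3}| = 2.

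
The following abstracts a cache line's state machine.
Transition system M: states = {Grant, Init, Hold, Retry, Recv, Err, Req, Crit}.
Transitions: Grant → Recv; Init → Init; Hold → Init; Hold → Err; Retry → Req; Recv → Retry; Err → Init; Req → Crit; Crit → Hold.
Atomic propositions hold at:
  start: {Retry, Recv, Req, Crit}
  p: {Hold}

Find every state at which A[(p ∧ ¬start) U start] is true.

{Retry, Recv, Req, Crit}

Sat(¬start) = {Grant, Init, Hold, Err}
Sat(p ∧ ¬start) = {Hold}
A[(p ∧ ¬start) U start]: least fixpoint, start Z0 = Sat(start) = {Retry, Recv, Req, Crit}, add states in Sat(p ∧ ¬start) with every successor in Z. Already a fixed point.
Sat(A[(p ∧ ¬start) U start]) = {Retry, Recv, Req, Crit}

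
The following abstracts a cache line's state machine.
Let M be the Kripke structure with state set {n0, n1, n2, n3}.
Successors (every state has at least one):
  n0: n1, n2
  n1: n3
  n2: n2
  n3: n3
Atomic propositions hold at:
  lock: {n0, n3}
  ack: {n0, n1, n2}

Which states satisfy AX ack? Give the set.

Sat(AX ack) = {s : every successor in {n0, n1, n2}} = {n0, n2}

{n0, n2}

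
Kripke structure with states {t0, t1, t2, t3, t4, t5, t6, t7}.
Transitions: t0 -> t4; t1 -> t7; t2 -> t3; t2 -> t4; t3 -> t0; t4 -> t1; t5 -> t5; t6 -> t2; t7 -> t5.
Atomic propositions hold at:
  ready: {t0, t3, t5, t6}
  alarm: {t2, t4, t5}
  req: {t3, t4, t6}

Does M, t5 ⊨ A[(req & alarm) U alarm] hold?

Yes

Sat(req & alarm) = {t4}
A[(req & alarm) U alarm]: least fixpoint, start Z0 = Sat(alarm) = {t2, t4, t5}, add states in Sat(req & alarm) with every successor in Z. Already a fixed point.
Sat(A[(req & alarm) U alarm]) = {t2, t4, t5}
t5 ∈ Sat(A[(req & alarm) U alarm]) = {t2, t4, t5}, so the formula holds at t5.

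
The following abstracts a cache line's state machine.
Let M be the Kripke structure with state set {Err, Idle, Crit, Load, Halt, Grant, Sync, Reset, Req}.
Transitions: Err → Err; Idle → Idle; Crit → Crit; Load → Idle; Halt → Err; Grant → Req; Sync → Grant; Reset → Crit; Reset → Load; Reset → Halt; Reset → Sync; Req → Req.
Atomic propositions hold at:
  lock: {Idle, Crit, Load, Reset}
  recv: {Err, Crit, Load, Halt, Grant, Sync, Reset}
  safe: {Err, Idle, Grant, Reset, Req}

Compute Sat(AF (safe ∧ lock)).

{Idle, Load, Reset}

Sat(safe ∧ lock) = {Idle, Reset}
AF (safe ∧ lock): least fixpoint, start Z0 = {Idle, Reset}, add states with every successor in Z. Z1 = {Idle, Load, Reset}; fixed.
Sat(AF (safe ∧ lock)) = {Idle, Load, Reset}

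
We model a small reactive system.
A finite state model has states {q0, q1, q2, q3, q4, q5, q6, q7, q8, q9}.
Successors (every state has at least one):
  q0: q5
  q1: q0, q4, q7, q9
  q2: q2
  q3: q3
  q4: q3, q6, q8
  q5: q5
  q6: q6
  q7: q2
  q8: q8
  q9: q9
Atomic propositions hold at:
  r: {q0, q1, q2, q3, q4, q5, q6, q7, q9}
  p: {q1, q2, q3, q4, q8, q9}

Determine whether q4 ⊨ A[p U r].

Yes

A[p U r]: least fixpoint, start Z0 = Sat(r) = {q0, q1, q2, q3, q4, q5, q6, q7, q9}, add states in Sat(p) with every successor in Z. Already a fixed point.
Sat(A[p U r]) = {q0, q1, q2, q3, q4, q5, q6, q7, q9}
q4 ∈ Sat(A[p U r]) = {q0, q1, q2, q3, q4, q5, q6, q7, q9}, so the formula holds at q4.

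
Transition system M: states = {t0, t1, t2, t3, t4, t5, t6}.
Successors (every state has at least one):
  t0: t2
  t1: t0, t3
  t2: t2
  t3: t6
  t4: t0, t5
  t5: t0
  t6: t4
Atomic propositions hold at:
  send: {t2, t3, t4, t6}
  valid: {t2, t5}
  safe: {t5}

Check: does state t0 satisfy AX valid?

Sat(AX valid) = {s : every successor in {t2, t5}} = {t0, t2}
t0 ∈ Sat(AX valid) = {t0, t2}, so the formula holds at t0.

Yes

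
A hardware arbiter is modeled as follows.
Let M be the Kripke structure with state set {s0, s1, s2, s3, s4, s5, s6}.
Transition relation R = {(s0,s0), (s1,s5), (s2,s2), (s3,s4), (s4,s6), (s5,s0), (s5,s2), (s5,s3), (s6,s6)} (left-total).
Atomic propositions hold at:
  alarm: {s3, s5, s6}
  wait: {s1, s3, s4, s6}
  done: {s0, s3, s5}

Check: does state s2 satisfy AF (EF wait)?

EF wait: least fixpoint, start Z0 = {s1, s3, s4, s6}, add states with some successor in Z. Z1 = {s1, s3, s4, s5, s6}; fixed.
Sat(EF wait) = {s1, s3, s4, s5, s6}
AF (EF wait): least fixpoint, start Z0 = {s1, s3, s4, s5, s6}, add states with every successor in Z. Already a fixed point.
Sat(AF (EF wait)) = {s1, s3, s4, s5, s6}
s2 ∉ Sat(AF (EF wait)) = {s1, s3, s4, s5, s6}, so the formula does not hold at s2.

No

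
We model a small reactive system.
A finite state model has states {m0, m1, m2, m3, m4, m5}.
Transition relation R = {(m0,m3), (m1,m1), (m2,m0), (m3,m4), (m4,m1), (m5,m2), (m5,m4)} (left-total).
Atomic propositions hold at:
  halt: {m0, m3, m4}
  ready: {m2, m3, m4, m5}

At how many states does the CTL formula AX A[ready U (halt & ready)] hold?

2

Sat(halt & ready) = {m3, m4}
A[ready U (halt & ready)]: least fixpoint, start Z0 = Sat((halt & ready)) = {m3, m4}, add states in Sat(ready) with every successor in Z. Already a fixed point.
Sat(A[ready U (halt & ready)]) = {m3, m4}
Sat(AX A[ready U (halt & ready)]) = {s : every successor in {m3, m4}} = {m0, m3}
|Sat(AX A[ready U (halt & ready)])| = |{m0, m3}| = 2.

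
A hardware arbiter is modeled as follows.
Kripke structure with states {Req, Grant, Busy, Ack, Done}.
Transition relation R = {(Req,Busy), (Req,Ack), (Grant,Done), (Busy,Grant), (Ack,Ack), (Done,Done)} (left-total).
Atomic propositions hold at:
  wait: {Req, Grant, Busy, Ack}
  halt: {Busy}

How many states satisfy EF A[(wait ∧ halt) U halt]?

Sat(wait ∧ halt) = {Busy}
A[(wait ∧ halt) U halt]: least fixpoint, start Z0 = Sat(halt) = {Busy}, add states in Sat(wait ∧ halt) with every successor in Z. Already a fixed point.
Sat(A[(wait ∧ halt) U halt]) = {Busy}
EF A[(wait ∧ halt) U halt]: least fixpoint, start Z0 = {Busy}, add states with some successor in Z. Z1 = {Req, Busy}; fixed.
Sat(EF A[(wait ∧ halt) U halt]) = {Req, Busy}
|Sat(EF A[(wait ∧ halt) U halt])| = |{Req, Busy}| = 2.

2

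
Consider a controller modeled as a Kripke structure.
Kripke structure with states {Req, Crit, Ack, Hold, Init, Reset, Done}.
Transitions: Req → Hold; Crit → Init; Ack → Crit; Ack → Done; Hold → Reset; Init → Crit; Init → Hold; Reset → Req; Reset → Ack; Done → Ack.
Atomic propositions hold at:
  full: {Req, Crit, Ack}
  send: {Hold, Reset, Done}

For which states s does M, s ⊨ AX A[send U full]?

{Req, Ack, Hold, Init, Reset, Done}

A[send U full]: least fixpoint, start Z0 = Sat(full) = {Req, Crit, Ack}, add states in Sat(send) with every successor in Z. Z1 = {Req, Crit, Ack, Reset, Done}; Z2 = {Req, Crit, Ack, Hold, Reset, Done}; fixed.
Sat(A[send U full]) = {Req, Crit, Ack, Hold, Reset, Done}
Sat(AX A[send U full]) = {s : every successor in {Req, Crit, Ack, Hold, Reset, Done}} = {Req, Ack, Hold, Init, Reset, Done}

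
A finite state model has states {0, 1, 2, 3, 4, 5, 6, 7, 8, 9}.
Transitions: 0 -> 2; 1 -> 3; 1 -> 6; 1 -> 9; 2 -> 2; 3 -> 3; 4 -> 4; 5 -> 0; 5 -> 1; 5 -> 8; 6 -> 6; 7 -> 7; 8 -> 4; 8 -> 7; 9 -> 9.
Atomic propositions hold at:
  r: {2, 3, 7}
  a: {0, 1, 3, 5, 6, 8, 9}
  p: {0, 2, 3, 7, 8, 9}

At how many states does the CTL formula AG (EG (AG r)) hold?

AG r: greatest fixpoint, start Z0 = {2, 3, 7}, keep only states in Sat with every successor in Z. Already a fixed point.
Sat(AG r) = {2, 3, 7}
EG (AG r): greatest fixpoint, start Z0 = {2, 3, 7}, keep only states in Sat with some successor in Z. Already a fixed point.
Sat(EG (AG r)) = {2, 3, 7}
AG (EG (AG r)): greatest fixpoint, start Z0 = {2, 3, 7}, keep only states in Sat with every successor in Z. Already a fixed point.
Sat(AG (EG (AG r))) = {2, 3, 7}
|Sat(AG (EG (AG r)))| = |{2, 3, 7}| = 3.

3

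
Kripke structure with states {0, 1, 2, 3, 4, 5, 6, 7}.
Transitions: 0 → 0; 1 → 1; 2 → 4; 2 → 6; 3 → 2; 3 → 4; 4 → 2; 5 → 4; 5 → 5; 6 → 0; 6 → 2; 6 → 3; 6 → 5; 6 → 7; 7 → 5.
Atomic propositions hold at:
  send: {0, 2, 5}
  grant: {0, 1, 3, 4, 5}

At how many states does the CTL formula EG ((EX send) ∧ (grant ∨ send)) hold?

Sat(EX send) = {s : some successor in {0, 2, 5}} = {0, 3, 4, 5, 6, 7}
Sat(grant ∨ send) = {0, 1, 2, 3, 4, 5}
Sat((EX send) ∧ (grant ∨ send)) = {0, 3, 4, 5}
EG ((EX send) ∧ (grant ∨ send)): greatest fixpoint, start Z0 = {0, 3, 4, 5}, keep only states in Sat with some successor in Z. Z1 = {0, 3, 5}; Z2 = {0, 5}; fixed.
Sat(EG ((EX send) ∧ (grant ∨ send))) = {0, 5}
|Sat(EG ((EX send) ∧ (grant ∨ send)))| = |{0, 5}| = 2.

2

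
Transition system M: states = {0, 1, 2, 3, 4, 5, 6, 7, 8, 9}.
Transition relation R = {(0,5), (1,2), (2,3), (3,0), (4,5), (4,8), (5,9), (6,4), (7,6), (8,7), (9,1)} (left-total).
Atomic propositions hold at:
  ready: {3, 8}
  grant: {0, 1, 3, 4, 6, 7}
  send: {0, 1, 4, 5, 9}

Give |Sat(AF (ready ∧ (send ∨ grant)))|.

Sat(send ∨ grant) = {0, 1, 3, 4, 5, 6, 7, 9}
Sat(ready ∧ (send ∨ grant)) = {3}
AF (ready ∧ (send ∨ grant)): least fixpoint, start Z0 = {3}, add states with every successor in Z. Z1 = {2, 3}; Z2 = {1, 2, 3}; Z3 = {1, 2, 3, 9}; Z4 = {1, 2, 3, 5, 9}; Z5 = {0, 1, 2, 3, 5, 9}; fixed.
Sat(AF (ready ∧ (send ∨ grant))) = {0, 1, 2, 3, 5, 9}
|Sat(AF (ready ∧ (send ∨ grant)))| = |{0, 1, 2, 3, 5, 9}| = 6.

6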